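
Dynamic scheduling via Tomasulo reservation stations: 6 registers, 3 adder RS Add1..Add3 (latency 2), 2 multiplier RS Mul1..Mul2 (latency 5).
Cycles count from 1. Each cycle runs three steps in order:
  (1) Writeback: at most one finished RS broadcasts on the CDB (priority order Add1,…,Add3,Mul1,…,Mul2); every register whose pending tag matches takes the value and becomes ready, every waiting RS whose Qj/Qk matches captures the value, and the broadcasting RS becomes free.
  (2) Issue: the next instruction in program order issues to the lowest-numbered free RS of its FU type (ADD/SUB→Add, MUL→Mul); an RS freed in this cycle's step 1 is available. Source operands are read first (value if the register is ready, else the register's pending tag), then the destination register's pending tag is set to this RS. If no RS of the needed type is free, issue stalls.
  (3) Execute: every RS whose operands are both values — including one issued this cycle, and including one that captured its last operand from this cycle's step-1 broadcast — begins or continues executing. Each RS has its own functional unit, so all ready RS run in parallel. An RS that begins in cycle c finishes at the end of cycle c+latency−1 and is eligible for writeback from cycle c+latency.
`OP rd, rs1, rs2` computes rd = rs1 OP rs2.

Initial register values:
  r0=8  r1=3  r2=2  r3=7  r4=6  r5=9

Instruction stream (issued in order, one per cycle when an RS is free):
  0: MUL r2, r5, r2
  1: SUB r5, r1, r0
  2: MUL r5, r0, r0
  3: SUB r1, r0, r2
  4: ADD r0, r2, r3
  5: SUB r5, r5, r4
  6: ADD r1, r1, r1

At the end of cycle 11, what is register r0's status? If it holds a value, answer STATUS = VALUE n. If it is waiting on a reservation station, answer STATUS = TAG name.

  c1: issue MUL r2<-Mul1  regs: r0:8,r1:3,r2:Mul1,r3:7,r4:6,r5:9
  c2: issue SUB r5<-Add1  regs: r0:8,r1:3,r2:Mul1,r3:7,r4:6,r5:Add1
  c3: issue MUL r5<-Mul2  regs: r0:8,r1:3,r2:Mul1,r3:7,r4:6,r5:Mul2
  c4: CDB Add1=-5; issue SUB r1<-Add1  regs: r0:8,r1:Add1,r2:Mul1,r3:7,r4:6,r5:Mul2
  c5: issue ADD r0<-Add2  regs: r0:Add2,r1:Add1,r2:Mul1,r3:7,r4:6,r5:Mul2
  c6: CDB Mul1=18; issue SUB r5<-Add3  regs: r0:Add2,r1:Add1,r2:18,r3:7,r4:6,r5:Add3
  c7: stall  regs: r0:Add2,r1:Add1,r2:18,r3:7,r4:6,r5:Add3
  c8: CDB Add1=-10; issue ADD r1<-Add1  regs: r0:Add2,r1:Add1,r2:18,r3:7,r4:6,r5:Add3
  c9: CDB Add2=25  regs: r0:25,r1:Add1,r2:18,r3:7,r4:6,r5:Add3
  c10: CDB Add1=-20  regs: r0:25,r1:-20,r2:18,r3:7,r4:6,r5:Add3
  c11: CDB Mul2=64  regs: r0:25,r1:-20,r2:18,r3:7,r4:6,r5:Add3

STATUS = VALUE 25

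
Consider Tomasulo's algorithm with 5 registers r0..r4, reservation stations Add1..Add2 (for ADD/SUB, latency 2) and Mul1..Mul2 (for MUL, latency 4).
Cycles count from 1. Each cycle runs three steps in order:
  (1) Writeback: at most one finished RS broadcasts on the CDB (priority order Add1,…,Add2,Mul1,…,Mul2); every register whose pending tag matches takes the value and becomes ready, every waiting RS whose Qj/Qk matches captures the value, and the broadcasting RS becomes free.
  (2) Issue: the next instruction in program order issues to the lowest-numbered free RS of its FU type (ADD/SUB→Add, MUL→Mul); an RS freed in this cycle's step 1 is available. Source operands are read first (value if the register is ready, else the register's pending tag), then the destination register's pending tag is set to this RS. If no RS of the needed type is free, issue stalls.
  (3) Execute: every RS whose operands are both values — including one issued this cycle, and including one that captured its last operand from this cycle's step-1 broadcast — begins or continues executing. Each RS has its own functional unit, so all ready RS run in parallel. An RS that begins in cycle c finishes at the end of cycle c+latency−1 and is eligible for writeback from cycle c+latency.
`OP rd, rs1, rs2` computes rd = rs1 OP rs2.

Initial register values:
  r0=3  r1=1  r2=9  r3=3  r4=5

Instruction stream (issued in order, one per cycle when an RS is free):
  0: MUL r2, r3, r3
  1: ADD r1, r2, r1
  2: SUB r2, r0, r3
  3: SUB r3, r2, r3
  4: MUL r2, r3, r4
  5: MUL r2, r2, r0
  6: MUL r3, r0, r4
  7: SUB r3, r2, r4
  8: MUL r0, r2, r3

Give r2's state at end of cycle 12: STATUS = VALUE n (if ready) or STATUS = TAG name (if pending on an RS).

STATUS = TAG Mul2

cycle 1: issue MUL r2<-Mul1 // r0:3,r1:1,r2:Mul1,r3:3,r4:5
cycle 2: issue ADD r1<-Add1 // r0:3,r1:Add1,r2:Mul1,r3:3,r4:5
cycle 3: issue SUB r2<-Add2 // r0:3,r1:Add1,r2:Add2,r3:3,r4:5
cycle 4: stall // r0:3,r1:Add1,r2:Add2,r3:3,r4:5
cycle 5: CDB Add2=0; issue SUB r3<-Add2 // r0:3,r1:Add1,r2:0,r3:Add2,r4:5
cycle 6: CDB Mul1=9; issue MUL r2<-Mul1 // r0:3,r1:Add1,r2:Mul1,r3:Add2,r4:5
cycle 7: CDB Add2=-3; issue MUL r2<-Mul2 // r0:3,r1:Add1,r2:Mul2,r3:-3,r4:5
cycle 8: CDB Add1=10; stall // r0:3,r1:10,r2:Mul2,r3:-3,r4:5
cycle 9: stall // r0:3,r1:10,r2:Mul2,r3:-3,r4:5
cycle 10: stall // r0:3,r1:10,r2:Mul2,r3:-3,r4:5
cycle 11: CDB Mul1=-15; issue MUL r3<-Mul1 // r0:3,r1:10,r2:Mul2,r3:Mul1,r4:5
cycle 12: issue SUB r3<-Add1 // r0:3,r1:10,r2:Mul2,r3:Add1,r4:5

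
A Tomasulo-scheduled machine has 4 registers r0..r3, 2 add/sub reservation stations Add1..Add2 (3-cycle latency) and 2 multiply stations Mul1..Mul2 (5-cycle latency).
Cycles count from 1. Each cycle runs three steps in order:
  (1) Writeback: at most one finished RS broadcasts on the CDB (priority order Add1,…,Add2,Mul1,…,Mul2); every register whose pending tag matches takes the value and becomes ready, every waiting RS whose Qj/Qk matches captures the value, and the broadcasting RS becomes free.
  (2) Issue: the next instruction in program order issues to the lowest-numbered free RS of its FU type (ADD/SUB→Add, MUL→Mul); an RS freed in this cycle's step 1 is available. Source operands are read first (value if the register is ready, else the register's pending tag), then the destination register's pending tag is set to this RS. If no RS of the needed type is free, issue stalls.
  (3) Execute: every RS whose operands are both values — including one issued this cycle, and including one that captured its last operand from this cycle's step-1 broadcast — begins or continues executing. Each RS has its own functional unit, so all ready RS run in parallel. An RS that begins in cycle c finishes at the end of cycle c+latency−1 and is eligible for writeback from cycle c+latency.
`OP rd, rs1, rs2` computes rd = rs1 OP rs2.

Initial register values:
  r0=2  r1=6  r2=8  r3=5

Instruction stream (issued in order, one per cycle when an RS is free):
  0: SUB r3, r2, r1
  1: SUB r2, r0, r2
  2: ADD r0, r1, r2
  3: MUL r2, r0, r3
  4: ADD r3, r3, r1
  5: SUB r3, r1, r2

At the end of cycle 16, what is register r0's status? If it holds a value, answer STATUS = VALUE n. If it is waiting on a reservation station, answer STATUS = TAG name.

cycle 1: issue SUB r3<-Add1 // r0:2,r1:6,r2:8,r3:Add1
cycle 2: issue SUB r2<-Add2 // r0:2,r1:6,r2:Add2,r3:Add1
cycle 3: stall // r0:2,r1:6,r2:Add2,r3:Add1
cycle 4: CDB Add1=2; issue ADD r0<-Add1 // r0:Add1,r1:6,r2:Add2,r3:2
cycle 5: CDB Add2=-6; issue MUL r2<-Mul1 // r0:Add1,r1:6,r2:Mul1,r3:2
cycle 6: issue ADD r3<-Add2 // r0:Add1,r1:6,r2:Mul1,r3:Add2
cycle 7: stall // r0:Add1,r1:6,r2:Mul1,r3:Add2
cycle 8: CDB Add1=0; issue SUB r3<-Add1 // r0:0,r1:6,r2:Mul1,r3:Add1
cycle 9: CDB Add2=8 // r0:0,r1:6,r2:Mul1,r3:Add1
cycle 10: - // r0:0,r1:6,r2:Mul1,r3:Add1
cycle 11: - // r0:0,r1:6,r2:Mul1,r3:Add1
cycle 12: - // r0:0,r1:6,r2:Mul1,r3:Add1
cycle 13: CDB Mul1=0 // r0:0,r1:6,r2:0,r3:Add1
cycle 14: - // r0:0,r1:6,r2:0,r3:Add1
cycle 15: - // r0:0,r1:6,r2:0,r3:Add1
cycle 16: CDB Add1=6 // r0:0,r1:6,r2:0,r3:6

STATUS = VALUE 0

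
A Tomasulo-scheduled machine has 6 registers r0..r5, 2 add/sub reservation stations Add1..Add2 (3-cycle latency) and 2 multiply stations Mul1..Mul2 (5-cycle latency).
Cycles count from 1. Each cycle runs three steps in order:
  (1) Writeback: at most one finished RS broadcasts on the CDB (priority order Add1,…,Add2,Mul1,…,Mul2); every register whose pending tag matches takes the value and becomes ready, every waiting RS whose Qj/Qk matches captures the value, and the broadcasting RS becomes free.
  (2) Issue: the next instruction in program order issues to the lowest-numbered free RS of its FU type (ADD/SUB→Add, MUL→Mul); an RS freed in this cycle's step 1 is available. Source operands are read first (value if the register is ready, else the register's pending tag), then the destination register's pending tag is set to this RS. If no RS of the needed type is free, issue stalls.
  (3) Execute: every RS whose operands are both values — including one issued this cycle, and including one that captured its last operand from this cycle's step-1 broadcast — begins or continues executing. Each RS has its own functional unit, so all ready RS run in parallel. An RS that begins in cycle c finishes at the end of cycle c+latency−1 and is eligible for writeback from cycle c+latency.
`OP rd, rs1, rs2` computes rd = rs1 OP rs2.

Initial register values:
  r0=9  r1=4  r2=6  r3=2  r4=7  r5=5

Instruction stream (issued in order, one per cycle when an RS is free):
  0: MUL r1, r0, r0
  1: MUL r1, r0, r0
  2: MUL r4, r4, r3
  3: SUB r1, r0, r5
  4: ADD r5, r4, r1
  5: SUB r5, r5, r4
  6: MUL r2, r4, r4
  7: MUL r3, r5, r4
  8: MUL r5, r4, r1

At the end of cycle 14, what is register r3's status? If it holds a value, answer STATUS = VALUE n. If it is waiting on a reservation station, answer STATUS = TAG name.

STATUS = TAG Mul2

c1: issue MUL r1<-Mul1 | r0:9,r1:Mul1,r2:6,r3:2,r4:7,r5:5
c2: issue MUL r1<-Mul2 | r0:9,r1:Mul2,r2:6,r3:2,r4:7,r5:5
c3: stall | r0:9,r1:Mul2,r2:6,r3:2,r4:7,r5:5
c4: stall | r0:9,r1:Mul2,r2:6,r3:2,r4:7,r5:5
c5: stall | r0:9,r1:Mul2,r2:6,r3:2,r4:7,r5:5
c6: CDB Mul1=81; issue MUL r4<-Mul1 | r0:9,r1:Mul2,r2:6,r3:2,r4:Mul1,r5:5
c7: CDB Mul2=81; issue SUB r1<-Add1 | r0:9,r1:Add1,r2:6,r3:2,r4:Mul1,r5:5
c8: issue ADD r5<-Add2 | r0:9,r1:Add1,r2:6,r3:2,r4:Mul1,r5:Add2
c9: stall | r0:9,r1:Add1,r2:6,r3:2,r4:Mul1,r5:Add2
c10: CDB Add1=4; issue SUB r5<-Add1 | r0:9,r1:4,r2:6,r3:2,r4:Mul1,r5:Add1
c11: CDB Mul1=14; issue MUL r2<-Mul1 | r0:9,r1:4,r2:Mul1,r3:2,r4:14,r5:Add1
c12: issue MUL r3<-Mul2 | r0:9,r1:4,r2:Mul1,r3:Mul2,r4:14,r5:Add1
c13: stall | r0:9,r1:4,r2:Mul1,r3:Mul2,r4:14,r5:Add1
c14: CDB Add2=18; stall | r0:9,r1:4,r2:Mul1,r3:Mul2,r4:14,r5:Add1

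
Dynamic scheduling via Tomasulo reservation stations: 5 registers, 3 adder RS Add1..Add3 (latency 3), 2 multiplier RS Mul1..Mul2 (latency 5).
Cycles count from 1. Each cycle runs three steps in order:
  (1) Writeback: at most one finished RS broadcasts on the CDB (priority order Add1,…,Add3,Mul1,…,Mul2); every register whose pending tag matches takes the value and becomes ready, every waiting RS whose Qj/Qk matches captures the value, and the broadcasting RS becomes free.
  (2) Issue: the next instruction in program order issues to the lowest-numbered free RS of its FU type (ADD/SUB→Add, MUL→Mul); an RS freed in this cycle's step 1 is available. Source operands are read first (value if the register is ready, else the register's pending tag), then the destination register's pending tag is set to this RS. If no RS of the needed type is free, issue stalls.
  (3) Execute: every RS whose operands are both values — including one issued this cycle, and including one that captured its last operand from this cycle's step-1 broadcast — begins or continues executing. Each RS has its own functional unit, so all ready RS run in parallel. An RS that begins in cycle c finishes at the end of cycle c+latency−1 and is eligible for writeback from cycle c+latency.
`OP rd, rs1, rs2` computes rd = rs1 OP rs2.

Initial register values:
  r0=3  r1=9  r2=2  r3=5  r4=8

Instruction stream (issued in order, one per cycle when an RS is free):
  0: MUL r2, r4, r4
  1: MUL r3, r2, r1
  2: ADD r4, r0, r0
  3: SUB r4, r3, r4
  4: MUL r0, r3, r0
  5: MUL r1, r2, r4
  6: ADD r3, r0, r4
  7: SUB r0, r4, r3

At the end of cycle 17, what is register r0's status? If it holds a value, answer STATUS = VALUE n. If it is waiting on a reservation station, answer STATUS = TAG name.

STATUS = TAG Add3

c1: issue MUL r2<-Mul1 | r0:3,r1:9,r2:Mul1,r3:5,r4:8
c2: issue MUL r3<-Mul2 | r0:3,r1:9,r2:Mul1,r3:Mul2,r4:8
c3: issue ADD r4<-Add1 | r0:3,r1:9,r2:Mul1,r3:Mul2,r4:Add1
c4: issue SUB r4<-Add2 | r0:3,r1:9,r2:Mul1,r3:Mul2,r4:Add2
c5: stall | r0:3,r1:9,r2:Mul1,r3:Mul2,r4:Add2
c6: CDB Add1=6; stall | r0:3,r1:9,r2:Mul1,r3:Mul2,r4:Add2
c7: CDB Mul1=64; issue MUL r0<-Mul1 | r0:Mul1,r1:9,r2:64,r3:Mul2,r4:Add2
c8: stall | r0:Mul1,r1:9,r2:64,r3:Mul2,r4:Add2
c9: stall | r0:Mul1,r1:9,r2:64,r3:Mul2,r4:Add2
c10: stall | r0:Mul1,r1:9,r2:64,r3:Mul2,r4:Add2
c11: stall | r0:Mul1,r1:9,r2:64,r3:Mul2,r4:Add2
c12: CDB Mul2=576; issue MUL r1<-Mul2 | r0:Mul1,r1:Mul2,r2:64,r3:576,r4:Add2
c13: issue ADD r3<-Add1 | r0:Mul1,r1:Mul2,r2:64,r3:Add1,r4:Add2
c14: issue SUB r0<-Add3 | r0:Add3,r1:Mul2,r2:64,r3:Add1,r4:Add2
c15: CDB Add2=570 | r0:Add3,r1:Mul2,r2:64,r3:Add1,r4:570
c16: - | r0:Add3,r1:Mul2,r2:64,r3:Add1,r4:570
c17: CDB Mul1=1728 | r0:Add3,r1:Mul2,r2:64,r3:Add1,r4:570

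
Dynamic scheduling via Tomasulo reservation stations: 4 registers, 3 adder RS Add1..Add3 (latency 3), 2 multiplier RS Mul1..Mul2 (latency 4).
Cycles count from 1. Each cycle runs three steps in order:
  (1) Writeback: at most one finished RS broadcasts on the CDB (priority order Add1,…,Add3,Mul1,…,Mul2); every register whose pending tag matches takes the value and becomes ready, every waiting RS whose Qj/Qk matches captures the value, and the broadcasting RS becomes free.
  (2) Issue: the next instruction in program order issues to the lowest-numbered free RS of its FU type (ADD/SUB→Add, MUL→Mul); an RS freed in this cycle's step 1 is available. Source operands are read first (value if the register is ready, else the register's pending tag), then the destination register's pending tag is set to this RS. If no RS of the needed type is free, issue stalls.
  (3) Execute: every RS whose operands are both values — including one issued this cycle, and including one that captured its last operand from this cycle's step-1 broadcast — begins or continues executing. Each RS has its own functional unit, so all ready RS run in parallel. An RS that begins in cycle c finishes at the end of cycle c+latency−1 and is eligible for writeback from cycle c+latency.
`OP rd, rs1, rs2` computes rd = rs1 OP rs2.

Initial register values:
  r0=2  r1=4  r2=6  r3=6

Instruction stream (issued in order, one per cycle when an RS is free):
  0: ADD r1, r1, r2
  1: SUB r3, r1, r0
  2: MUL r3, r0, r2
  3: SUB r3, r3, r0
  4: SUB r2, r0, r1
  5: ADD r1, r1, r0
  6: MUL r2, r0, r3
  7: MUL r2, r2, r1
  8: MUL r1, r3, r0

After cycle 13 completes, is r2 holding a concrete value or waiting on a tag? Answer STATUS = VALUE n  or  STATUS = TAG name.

  c1: issue ADD r1<-Add1  regs: r0:2,r1:Add1,r2:6,r3:6
  c2: issue SUB r3<-Add2  regs: r0:2,r1:Add1,r2:6,r3:Add2
  c3: issue MUL r3<-Mul1  regs: r0:2,r1:Add1,r2:6,r3:Mul1
  c4: CDB Add1=10; issue SUB r3<-Add1  regs: r0:2,r1:10,r2:6,r3:Add1
  c5: issue SUB r2<-Add3  regs: r0:2,r1:10,r2:Add3,r3:Add1
  c6: stall  regs: r0:2,r1:10,r2:Add3,r3:Add1
  c7: CDB Add2=8; issue ADD r1<-Add2  regs: r0:2,r1:Add2,r2:Add3,r3:Add1
  c8: CDB Add3=-8; issue MUL r2<-Mul2  regs: r0:2,r1:Add2,r2:Mul2,r3:Add1
  c9: CDB Mul1=12; issue MUL r2<-Mul1  regs: r0:2,r1:Add2,r2:Mul1,r3:Add1
  c10: CDB Add2=12; stall  regs: r0:2,r1:12,r2:Mul1,r3:Add1
  c11: stall  regs: r0:2,r1:12,r2:Mul1,r3:Add1
  c12: CDB Add1=10; stall  regs: r0:2,r1:12,r2:Mul1,r3:10
  c13: stall  regs: r0:2,r1:12,r2:Mul1,r3:10

STATUS = TAG Mul1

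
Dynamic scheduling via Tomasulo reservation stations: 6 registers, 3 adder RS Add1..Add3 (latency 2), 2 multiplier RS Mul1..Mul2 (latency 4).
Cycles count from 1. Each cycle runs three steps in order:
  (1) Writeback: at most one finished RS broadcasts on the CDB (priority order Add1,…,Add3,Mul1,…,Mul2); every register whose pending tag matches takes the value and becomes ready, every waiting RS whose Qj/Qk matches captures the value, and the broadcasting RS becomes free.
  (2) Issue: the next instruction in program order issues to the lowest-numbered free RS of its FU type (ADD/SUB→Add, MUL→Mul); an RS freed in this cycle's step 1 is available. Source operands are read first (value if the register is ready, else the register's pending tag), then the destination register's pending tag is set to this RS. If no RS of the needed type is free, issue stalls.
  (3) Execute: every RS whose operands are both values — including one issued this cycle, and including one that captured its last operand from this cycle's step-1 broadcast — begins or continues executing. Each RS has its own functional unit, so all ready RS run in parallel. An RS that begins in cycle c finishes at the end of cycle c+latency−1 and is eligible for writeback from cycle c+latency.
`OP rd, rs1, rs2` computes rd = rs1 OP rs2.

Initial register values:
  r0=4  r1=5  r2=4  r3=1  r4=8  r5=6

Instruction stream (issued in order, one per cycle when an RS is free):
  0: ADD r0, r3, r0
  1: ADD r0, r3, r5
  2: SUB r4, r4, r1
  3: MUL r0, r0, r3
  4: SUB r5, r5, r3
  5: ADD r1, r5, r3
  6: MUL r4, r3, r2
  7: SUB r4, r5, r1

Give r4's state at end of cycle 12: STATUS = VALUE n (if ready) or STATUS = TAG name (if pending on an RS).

STATUS = VALUE -1

c1: issue ADD r0<-Add1 | r0:Add1,r1:5,r2:4,r3:1,r4:8,r5:6
c2: issue ADD r0<-Add2 | r0:Add2,r1:5,r2:4,r3:1,r4:8,r5:6
c3: CDB Add1=5; issue SUB r4<-Add1 | r0:Add2,r1:5,r2:4,r3:1,r4:Add1,r5:6
c4: CDB Add2=7; issue MUL r0<-Mul1 | r0:Mul1,r1:5,r2:4,r3:1,r4:Add1,r5:6
c5: CDB Add1=3; issue SUB r5<-Add1 | r0:Mul1,r1:5,r2:4,r3:1,r4:3,r5:Add1
c6: issue ADD r1<-Add2 | r0:Mul1,r1:Add2,r2:4,r3:1,r4:3,r5:Add1
c7: CDB Add1=5; issue MUL r4<-Mul2 | r0:Mul1,r1:Add2,r2:4,r3:1,r4:Mul2,r5:5
c8: CDB Mul1=7; issue SUB r4<-Add1 | r0:7,r1:Add2,r2:4,r3:1,r4:Add1,r5:5
c9: CDB Add2=6 | r0:7,r1:6,r2:4,r3:1,r4:Add1,r5:5
c10: - | r0:7,r1:6,r2:4,r3:1,r4:Add1,r5:5
c11: CDB Add1=-1 | r0:7,r1:6,r2:4,r3:1,r4:-1,r5:5
c12: CDB Mul2=4 | r0:7,r1:6,r2:4,r3:1,r4:-1,r5:5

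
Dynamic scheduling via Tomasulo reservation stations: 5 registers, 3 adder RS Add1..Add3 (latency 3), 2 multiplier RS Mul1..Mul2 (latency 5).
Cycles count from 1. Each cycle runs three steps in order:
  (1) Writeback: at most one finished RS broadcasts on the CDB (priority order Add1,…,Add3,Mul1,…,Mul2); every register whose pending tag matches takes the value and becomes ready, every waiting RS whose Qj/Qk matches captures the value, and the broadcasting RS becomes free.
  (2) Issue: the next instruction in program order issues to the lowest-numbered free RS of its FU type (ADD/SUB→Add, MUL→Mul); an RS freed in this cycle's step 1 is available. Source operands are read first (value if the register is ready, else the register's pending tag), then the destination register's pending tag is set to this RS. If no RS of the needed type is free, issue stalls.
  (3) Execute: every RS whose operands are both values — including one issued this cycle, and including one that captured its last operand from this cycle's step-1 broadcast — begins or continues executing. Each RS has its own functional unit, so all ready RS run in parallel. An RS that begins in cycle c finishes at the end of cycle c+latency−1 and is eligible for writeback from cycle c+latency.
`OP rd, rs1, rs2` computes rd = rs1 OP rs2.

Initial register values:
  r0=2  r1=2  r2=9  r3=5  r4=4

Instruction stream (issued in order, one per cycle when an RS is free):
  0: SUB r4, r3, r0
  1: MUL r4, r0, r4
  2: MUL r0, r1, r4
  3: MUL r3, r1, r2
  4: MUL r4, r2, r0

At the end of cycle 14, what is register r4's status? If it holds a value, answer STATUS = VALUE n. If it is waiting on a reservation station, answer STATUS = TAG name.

STATUS = TAG Mul1

cycle 1: issue SUB r4<-Add1 // r0:2,r1:2,r2:9,r3:5,r4:Add1
cycle 2: issue MUL r4<-Mul1 // r0:2,r1:2,r2:9,r3:5,r4:Mul1
cycle 3: issue MUL r0<-Mul2 // r0:Mul2,r1:2,r2:9,r3:5,r4:Mul1
cycle 4: CDB Add1=3; stall // r0:Mul2,r1:2,r2:9,r3:5,r4:Mul1
cycle 5: stall // r0:Mul2,r1:2,r2:9,r3:5,r4:Mul1
cycle 6: stall // r0:Mul2,r1:2,r2:9,r3:5,r4:Mul1
cycle 7: stall // r0:Mul2,r1:2,r2:9,r3:5,r4:Mul1
cycle 8: stall // r0:Mul2,r1:2,r2:9,r3:5,r4:Mul1
cycle 9: CDB Mul1=6; issue MUL r3<-Mul1 // r0:Mul2,r1:2,r2:9,r3:Mul1,r4:6
cycle 10: stall // r0:Mul2,r1:2,r2:9,r3:Mul1,r4:6
cycle 11: stall // r0:Mul2,r1:2,r2:9,r3:Mul1,r4:6
cycle 12: stall // r0:Mul2,r1:2,r2:9,r3:Mul1,r4:6
cycle 13: stall // r0:Mul2,r1:2,r2:9,r3:Mul1,r4:6
cycle 14: CDB Mul1=18; issue MUL r4<-Mul1 // r0:Mul2,r1:2,r2:9,r3:18,r4:Mul1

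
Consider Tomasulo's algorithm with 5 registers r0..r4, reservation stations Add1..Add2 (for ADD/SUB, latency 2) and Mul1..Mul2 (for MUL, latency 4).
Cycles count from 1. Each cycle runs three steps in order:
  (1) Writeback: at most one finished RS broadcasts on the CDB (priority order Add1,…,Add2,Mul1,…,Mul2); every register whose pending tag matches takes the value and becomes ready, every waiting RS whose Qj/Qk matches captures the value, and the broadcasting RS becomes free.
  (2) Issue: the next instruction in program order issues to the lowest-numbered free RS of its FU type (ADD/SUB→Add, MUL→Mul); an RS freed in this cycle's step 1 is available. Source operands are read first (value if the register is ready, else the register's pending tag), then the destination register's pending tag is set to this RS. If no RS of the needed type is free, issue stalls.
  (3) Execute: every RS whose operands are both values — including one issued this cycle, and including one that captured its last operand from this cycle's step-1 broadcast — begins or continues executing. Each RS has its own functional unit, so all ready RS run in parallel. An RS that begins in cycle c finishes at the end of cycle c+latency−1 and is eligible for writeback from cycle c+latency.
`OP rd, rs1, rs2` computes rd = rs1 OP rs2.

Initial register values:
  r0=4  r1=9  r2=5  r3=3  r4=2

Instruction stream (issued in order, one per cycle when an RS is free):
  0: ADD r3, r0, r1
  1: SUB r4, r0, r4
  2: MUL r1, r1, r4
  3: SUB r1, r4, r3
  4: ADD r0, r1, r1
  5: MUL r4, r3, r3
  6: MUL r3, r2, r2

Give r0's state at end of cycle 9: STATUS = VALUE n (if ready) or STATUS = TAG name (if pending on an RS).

cycle 1: issue ADD r3<-Add1 // r0:4,r1:9,r2:5,r3:Add1,r4:2
cycle 2: issue SUB r4<-Add2 // r0:4,r1:9,r2:5,r3:Add1,r4:Add2
cycle 3: CDB Add1=13; issue MUL r1<-Mul1 // r0:4,r1:Mul1,r2:5,r3:13,r4:Add2
cycle 4: CDB Add2=2; issue SUB r1<-Add1 // r0:4,r1:Add1,r2:5,r3:13,r4:2
cycle 5: issue ADD r0<-Add2 // r0:Add2,r1:Add1,r2:5,r3:13,r4:2
cycle 6: CDB Add1=-11; issue MUL r4<-Mul2 // r0:Add2,r1:-11,r2:5,r3:13,r4:Mul2
cycle 7: stall // r0:Add2,r1:-11,r2:5,r3:13,r4:Mul2
cycle 8: CDB Add2=-22; stall // r0:-22,r1:-11,r2:5,r3:13,r4:Mul2
cycle 9: CDB Mul1=18; issue MUL r3<-Mul1 // r0:-22,r1:-11,r2:5,r3:Mul1,r4:Mul2

STATUS = VALUE -22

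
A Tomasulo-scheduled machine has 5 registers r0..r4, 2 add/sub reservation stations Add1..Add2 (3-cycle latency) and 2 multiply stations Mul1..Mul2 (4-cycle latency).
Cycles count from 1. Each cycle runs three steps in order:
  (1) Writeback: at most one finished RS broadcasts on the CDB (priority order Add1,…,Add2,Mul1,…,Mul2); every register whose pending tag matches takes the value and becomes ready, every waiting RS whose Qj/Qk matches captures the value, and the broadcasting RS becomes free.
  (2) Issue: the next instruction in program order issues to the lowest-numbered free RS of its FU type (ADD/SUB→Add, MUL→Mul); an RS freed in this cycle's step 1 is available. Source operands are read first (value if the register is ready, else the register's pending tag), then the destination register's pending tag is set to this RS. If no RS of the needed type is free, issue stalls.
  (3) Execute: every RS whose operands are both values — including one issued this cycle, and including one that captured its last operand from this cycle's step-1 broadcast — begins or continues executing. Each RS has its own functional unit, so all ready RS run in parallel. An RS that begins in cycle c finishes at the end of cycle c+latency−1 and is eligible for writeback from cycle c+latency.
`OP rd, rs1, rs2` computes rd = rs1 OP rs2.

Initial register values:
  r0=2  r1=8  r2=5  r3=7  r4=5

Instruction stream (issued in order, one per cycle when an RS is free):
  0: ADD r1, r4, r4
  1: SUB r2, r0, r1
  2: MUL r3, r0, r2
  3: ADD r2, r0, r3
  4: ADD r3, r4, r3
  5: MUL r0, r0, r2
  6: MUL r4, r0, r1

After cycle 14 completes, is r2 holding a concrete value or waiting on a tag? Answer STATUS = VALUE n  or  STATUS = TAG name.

cycle 1: issue ADD r1<-Add1 // r0:2,r1:Add1,r2:5,r3:7,r4:5
cycle 2: issue SUB r2<-Add2 // r0:2,r1:Add1,r2:Add2,r3:7,r4:5
cycle 3: issue MUL r3<-Mul1 // r0:2,r1:Add1,r2:Add2,r3:Mul1,r4:5
cycle 4: CDB Add1=10; issue ADD r2<-Add1 // r0:2,r1:10,r2:Add1,r3:Mul1,r4:5
cycle 5: stall // r0:2,r1:10,r2:Add1,r3:Mul1,r4:5
cycle 6: stall // r0:2,r1:10,r2:Add1,r3:Mul1,r4:5
cycle 7: CDB Add2=-8; issue ADD r3<-Add2 // r0:2,r1:10,r2:Add1,r3:Add2,r4:5
cycle 8: issue MUL r0<-Mul2 // r0:Mul2,r1:10,r2:Add1,r3:Add2,r4:5
cycle 9: stall // r0:Mul2,r1:10,r2:Add1,r3:Add2,r4:5
cycle 10: stall // r0:Mul2,r1:10,r2:Add1,r3:Add2,r4:5
cycle 11: CDB Mul1=-16; issue MUL r4<-Mul1 // r0:Mul2,r1:10,r2:Add1,r3:Add2,r4:Mul1
cycle 12: - // r0:Mul2,r1:10,r2:Add1,r3:Add2,r4:Mul1
cycle 13: - // r0:Mul2,r1:10,r2:Add1,r3:Add2,r4:Mul1
cycle 14: CDB Add1=-14 // r0:Mul2,r1:10,r2:-14,r3:Add2,r4:Mul1

STATUS = VALUE -14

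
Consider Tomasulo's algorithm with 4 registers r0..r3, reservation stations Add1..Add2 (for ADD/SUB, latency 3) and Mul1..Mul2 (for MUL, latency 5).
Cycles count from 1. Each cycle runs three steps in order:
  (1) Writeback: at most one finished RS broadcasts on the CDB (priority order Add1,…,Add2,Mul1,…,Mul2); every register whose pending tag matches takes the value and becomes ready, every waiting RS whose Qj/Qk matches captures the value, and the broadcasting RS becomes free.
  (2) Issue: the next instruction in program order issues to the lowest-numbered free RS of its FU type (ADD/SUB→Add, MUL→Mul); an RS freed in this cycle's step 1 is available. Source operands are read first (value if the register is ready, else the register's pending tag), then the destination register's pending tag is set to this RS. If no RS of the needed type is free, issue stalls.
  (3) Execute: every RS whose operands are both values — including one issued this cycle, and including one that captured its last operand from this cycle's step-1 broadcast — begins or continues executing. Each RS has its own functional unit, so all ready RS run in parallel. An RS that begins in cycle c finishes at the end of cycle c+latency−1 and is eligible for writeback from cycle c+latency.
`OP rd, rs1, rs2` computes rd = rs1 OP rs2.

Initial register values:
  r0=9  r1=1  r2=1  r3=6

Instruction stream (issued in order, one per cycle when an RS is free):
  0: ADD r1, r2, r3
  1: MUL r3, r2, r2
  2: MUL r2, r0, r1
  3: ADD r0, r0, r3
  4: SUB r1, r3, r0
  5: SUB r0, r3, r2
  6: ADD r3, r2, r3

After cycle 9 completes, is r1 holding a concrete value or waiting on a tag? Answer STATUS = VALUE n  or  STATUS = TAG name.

c1: issue ADD r1<-Add1 | r0:9,r1:Add1,r2:1,r3:6
c2: issue MUL r3<-Mul1 | r0:9,r1:Add1,r2:1,r3:Mul1
c3: issue MUL r2<-Mul2 | r0:9,r1:Add1,r2:Mul2,r3:Mul1
c4: CDB Add1=7; issue ADD r0<-Add1 | r0:Add1,r1:7,r2:Mul2,r3:Mul1
c5: issue SUB r1<-Add2 | r0:Add1,r1:Add2,r2:Mul2,r3:Mul1
c6: stall | r0:Add1,r1:Add2,r2:Mul2,r3:Mul1
c7: CDB Mul1=1; stall | r0:Add1,r1:Add2,r2:Mul2,r3:1
c8: stall | r0:Add1,r1:Add2,r2:Mul2,r3:1
c9: CDB Mul2=63; stall | r0:Add1,r1:Add2,r2:63,r3:1

STATUS = TAG Add2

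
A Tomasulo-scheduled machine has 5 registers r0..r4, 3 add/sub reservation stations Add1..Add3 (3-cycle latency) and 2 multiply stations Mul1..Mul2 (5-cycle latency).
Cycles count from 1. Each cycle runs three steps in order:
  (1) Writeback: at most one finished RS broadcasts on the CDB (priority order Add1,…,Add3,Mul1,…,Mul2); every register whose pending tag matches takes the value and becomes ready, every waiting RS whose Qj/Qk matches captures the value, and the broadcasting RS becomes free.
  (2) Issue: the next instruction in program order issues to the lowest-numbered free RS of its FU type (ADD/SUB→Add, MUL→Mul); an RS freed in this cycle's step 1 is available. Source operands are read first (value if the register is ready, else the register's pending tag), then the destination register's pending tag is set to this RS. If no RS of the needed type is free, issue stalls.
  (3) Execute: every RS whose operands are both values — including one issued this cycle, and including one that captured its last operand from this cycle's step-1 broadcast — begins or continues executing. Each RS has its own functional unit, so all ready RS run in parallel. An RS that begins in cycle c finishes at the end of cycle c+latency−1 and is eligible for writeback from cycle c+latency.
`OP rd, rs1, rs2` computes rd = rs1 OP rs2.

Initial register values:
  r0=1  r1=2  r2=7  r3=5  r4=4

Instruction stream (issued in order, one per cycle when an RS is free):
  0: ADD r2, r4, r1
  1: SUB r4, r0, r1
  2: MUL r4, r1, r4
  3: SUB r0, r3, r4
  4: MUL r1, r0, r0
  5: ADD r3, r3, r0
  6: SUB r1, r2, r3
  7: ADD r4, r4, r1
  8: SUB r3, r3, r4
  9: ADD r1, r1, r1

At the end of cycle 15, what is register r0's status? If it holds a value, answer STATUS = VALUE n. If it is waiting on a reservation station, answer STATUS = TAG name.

  c1: issue ADD r2<-Add1  regs: r0:1,r1:2,r2:Add1,r3:5,r4:4
  c2: issue SUB r4<-Add2  regs: r0:1,r1:2,r2:Add1,r3:5,r4:Add2
  c3: issue MUL r4<-Mul1  regs: r0:1,r1:2,r2:Add1,r3:5,r4:Mul1
  c4: CDB Add1=6; issue SUB r0<-Add1  regs: r0:Add1,r1:2,r2:6,r3:5,r4:Mul1
  c5: CDB Add2=-1; issue MUL r1<-Mul2  regs: r0:Add1,r1:Mul2,r2:6,r3:5,r4:Mul1
  c6: issue ADD r3<-Add2  regs: r0:Add1,r1:Mul2,r2:6,r3:Add2,r4:Mul1
  c7: issue SUB r1<-Add3  regs: r0:Add1,r1:Add3,r2:6,r3:Add2,r4:Mul1
  c8: stall  regs: r0:Add1,r1:Add3,r2:6,r3:Add2,r4:Mul1
  c9: stall  regs: r0:Add1,r1:Add3,r2:6,r3:Add2,r4:Mul1
  c10: CDB Mul1=-2; stall  regs: r0:Add1,r1:Add3,r2:6,r3:Add2,r4:-2
  c11: stall  regs: r0:Add1,r1:Add3,r2:6,r3:Add2,r4:-2
  c12: stall  regs: r0:Add1,r1:Add3,r2:6,r3:Add2,r4:-2
  c13: CDB Add1=7; issue ADD r4<-Add1  regs: r0:7,r1:Add3,r2:6,r3:Add2,r4:Add1
  c14: stall  regs: r0:7,r1:Add3,r2:6,r3:Add2,r4:Add1
  c15: stall  regs: r0:7,r1:Add3,r2:6,r3:Add2,r4:Add1

STATUS = VALUE 7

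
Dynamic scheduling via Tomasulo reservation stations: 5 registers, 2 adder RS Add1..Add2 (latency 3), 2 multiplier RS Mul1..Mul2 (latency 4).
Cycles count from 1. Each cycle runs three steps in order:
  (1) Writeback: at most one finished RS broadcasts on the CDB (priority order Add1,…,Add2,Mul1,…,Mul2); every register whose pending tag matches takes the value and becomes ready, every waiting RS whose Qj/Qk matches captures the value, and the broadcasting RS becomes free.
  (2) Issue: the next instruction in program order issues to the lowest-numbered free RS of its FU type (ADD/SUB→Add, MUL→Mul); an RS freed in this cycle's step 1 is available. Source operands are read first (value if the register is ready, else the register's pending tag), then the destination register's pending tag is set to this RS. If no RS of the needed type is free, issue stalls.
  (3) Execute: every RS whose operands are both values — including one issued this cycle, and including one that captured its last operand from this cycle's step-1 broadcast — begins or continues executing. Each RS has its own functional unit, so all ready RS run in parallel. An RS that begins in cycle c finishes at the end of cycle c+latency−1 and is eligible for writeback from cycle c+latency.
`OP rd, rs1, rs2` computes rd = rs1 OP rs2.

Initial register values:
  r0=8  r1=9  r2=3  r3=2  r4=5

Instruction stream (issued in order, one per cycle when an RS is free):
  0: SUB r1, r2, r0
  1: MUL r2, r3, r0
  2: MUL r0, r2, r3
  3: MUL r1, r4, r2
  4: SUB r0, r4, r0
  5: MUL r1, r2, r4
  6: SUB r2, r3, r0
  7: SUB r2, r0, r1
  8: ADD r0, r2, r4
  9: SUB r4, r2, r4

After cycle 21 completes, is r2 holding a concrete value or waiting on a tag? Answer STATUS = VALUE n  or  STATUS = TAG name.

c1: issue SUB r1<-Add1 | r0:8,r1:Add1,r2:3,r3:2,r4:5
c2: issue MUL r2<-Mul1 | r0:8,r1:Add1,r2:Mul1,r3:2,r4:5
c3: issue MUL r0<-Mul2 | r0:Mul2,r1:Add1,r2:Mul1,r3:2,r4:5
c4: CDB Add1=-5; stall | r0:Mul2,r1:-5,r2:Mul1,r3:2,r4:5
c5: stall | r0:Mul2,r1:-5,r2:Mul1,r3:2,r4:5
c6: CDB Mul1=16; issue MUL r1<-Mul1 | r0:Mul2,r1:Mul1,r2:16,r3:2,r4:5
c7: issue SUB r0<-Add1 | r0:Add1,r1:Mul1,r2:16,r3:2,r4:5
c8: stall | r0:Add1,r1:Mul1,r2:16,r3:2,r4:5
c9: stall | r0:Add1,r1:Mul1,r2:16,r3:2,r4:5
c10: CDB Mul1=80; issue MUL r1<-Mul1 | r0:Add1,r1:Mul1,r2:16,r3:2,r4:5
c11: CDB Mul2=32; issue SUB r2<-Add2 | r0:Add1,r1:Mul1,r2:Add2,r3:2,r4:5
c12: stall | r0:Add1,r1:Mul1,r2:Add2,r3:2,r4:5
c13: stall | r0:Add1,r1:Mul1,r2:Add2,r3:2,r4:5
c14: CDB Add1=-27; issue SUB r2<-Add1 | r0:-27,r1:Mul1,r2:Add1,r3:2,r4:5
c15: CDB Mul1=80; stall | r0:-27,r1:80,r2:Add1,r3:2,r4:5
c16: stall | r0:-27,r1:80,r2:Add1,r3:2,r4:5
c17: CDB Add2=29; issue ADD r0<-Add2 | r0:Add2,r1:80,r2:Add1,r3:2,r4:5
c18: CDB Add1=-107; issue SUB r4<-Add1 | r0:Add2,r1:80,r2:-107,r3:2,r4:Add1
c19: - | r0:Add2,r1:80,r2:-107,r3:2,r4:Add1
c20: - | r0:Add2,r1:80,r2:-107,r3:2,r4:Add1
c21: CDB Add1=-112 | r0:Add2,r1:80,r2:-107,r3:2,r4:-112

STATUS = VALUE -107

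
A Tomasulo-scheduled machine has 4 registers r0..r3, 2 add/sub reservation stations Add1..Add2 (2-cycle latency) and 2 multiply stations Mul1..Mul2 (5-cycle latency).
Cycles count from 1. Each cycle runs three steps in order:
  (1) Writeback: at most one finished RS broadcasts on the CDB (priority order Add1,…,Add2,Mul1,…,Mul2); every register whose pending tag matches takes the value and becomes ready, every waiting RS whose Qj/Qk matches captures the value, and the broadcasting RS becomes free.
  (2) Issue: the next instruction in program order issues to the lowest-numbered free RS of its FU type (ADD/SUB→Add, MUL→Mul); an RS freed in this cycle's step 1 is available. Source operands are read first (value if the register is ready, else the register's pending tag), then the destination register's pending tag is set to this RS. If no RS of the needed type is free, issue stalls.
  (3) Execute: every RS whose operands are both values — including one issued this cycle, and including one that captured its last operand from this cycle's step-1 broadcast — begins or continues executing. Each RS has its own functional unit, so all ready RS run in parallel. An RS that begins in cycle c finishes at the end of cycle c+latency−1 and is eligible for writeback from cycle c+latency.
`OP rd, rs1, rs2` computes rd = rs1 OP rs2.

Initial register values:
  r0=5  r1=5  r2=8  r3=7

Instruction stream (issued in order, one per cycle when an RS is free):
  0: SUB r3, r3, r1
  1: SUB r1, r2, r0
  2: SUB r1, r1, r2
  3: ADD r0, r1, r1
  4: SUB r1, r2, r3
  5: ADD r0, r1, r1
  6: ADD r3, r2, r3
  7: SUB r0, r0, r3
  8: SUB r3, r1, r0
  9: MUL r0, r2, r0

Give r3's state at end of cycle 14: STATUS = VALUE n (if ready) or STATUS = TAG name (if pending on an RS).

STATUS = TAG Add2

cycle 1: issue SUB r3<-Add1 // r0:5,r1:5,r2:8,r3:Add1
cycle 2: issue SUB r1<-Add2 // r0:5,r1:Add2,r2:8,r3:Add1
cycle 3: CDB Add1=2; issue SUB r1<-Add1 // r0:5,r1:Add1,r2:8,r3:2
cycle 4: CDB Add2=3; issue ADD r0<-Add2 // r0:Add2,r1:Add1,r2:8,r3:2
cycle 5: stall // r0:Add2,r1:Add1,r2:8,r3:2
cycle 6: CDB Add1=-5; issue SUB r1<-Add1 // r0:Add2,r1:Add1,r2:8,r3:2
cycle 7: stall // r0:Add2,r1:Add1,r2:8,r3:2
cycle 8: CDB Add1=6; issue ADD r0<-Add1 // r0:Add1,r1:6,r2:8,r3:2
cycle 9: CDB Add2=-10; issue ADD r3<-Add2 // r0:Add1,r1:6,r2:8,r3:Add2
cycle 10: CDB Add1=12; issue SUB r0<-Add1 // r0:Add1,r1:6,r2:8,r3:Add2
cycle 11: CDB Add2=10; issue SUB r3<-Add2 // r0:Add1,r1:6,r2:8,r3:Add2
cycle 12: issue MUL r0<-Mul1 // r0:Mul1,r1:6,r2:8,r3:Add2
cycle 13: CDB Add1=2 // r0:Mul1,r1:6,r2:8,r3:Add2
cycle 14: - // r0:Mul1,r1:6,r2:8,r3:Add2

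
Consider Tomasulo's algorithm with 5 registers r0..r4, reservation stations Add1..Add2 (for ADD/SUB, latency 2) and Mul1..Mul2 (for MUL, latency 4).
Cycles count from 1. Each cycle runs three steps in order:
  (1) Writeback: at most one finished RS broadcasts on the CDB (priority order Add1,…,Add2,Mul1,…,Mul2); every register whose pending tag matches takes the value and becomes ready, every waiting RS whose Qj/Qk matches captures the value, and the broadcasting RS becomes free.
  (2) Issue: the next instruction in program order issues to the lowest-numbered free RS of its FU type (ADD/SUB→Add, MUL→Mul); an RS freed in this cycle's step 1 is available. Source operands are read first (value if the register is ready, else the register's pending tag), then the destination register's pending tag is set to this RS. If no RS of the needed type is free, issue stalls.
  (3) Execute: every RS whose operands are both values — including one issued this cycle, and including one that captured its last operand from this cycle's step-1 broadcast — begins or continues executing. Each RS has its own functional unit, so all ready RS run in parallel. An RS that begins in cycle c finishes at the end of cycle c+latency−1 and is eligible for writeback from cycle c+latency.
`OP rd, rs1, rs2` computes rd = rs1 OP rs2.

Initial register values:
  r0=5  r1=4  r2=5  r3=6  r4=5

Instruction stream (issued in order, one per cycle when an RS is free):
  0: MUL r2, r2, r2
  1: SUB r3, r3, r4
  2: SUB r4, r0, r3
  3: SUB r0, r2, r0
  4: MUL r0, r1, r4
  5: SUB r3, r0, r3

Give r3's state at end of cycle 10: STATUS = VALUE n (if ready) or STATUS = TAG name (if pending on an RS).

cycle 1: issue MUL r2<-Mul1 // r0:5,r1:4,r2:Mul1,r3:6,r4:5
cycle 2: issue SUB r3<-Add1 // r0:5,r1:4,r2:Mul1,r3:Add1,r4:5
cycle 3: issue SUB r4<-Add2 // r0:5,r1:4,r2:Mul1,r3:Add1,r4:Add2
cycle 4: CDB Add1=1; issue SUB r0<-Add1 // r0:Add1,r1:4,r2:Mul1,r3:1,r4:Add2
cycle 5: CDB Mul1=25; issue MUL r0<-Mul1 // r0:Mul1,r1:4,r2:25,r3:1,r4:Add2
cycle 6: CDB Add2=4; issue SUB r3<-Add2 // r0:Mul1,r1:4,r2:25,r3:Add2,r4:4
cycle 7: CDB Add1=20 // r0:Mul1,r1:4,r2:25,r3:Add2,r4:4
cycle 8: - // r0:Mul1,r1:4,r2:25,r3:Add2,r4:4
cycle 9: - // r0:Mul1,r1:4,r2:25,r3:Add2,r4:4
cycle 10: CDB Mul1=16 // r0:16,r1:4,r2:25,r3:Add2,r4:4

STATUS = TAG Add2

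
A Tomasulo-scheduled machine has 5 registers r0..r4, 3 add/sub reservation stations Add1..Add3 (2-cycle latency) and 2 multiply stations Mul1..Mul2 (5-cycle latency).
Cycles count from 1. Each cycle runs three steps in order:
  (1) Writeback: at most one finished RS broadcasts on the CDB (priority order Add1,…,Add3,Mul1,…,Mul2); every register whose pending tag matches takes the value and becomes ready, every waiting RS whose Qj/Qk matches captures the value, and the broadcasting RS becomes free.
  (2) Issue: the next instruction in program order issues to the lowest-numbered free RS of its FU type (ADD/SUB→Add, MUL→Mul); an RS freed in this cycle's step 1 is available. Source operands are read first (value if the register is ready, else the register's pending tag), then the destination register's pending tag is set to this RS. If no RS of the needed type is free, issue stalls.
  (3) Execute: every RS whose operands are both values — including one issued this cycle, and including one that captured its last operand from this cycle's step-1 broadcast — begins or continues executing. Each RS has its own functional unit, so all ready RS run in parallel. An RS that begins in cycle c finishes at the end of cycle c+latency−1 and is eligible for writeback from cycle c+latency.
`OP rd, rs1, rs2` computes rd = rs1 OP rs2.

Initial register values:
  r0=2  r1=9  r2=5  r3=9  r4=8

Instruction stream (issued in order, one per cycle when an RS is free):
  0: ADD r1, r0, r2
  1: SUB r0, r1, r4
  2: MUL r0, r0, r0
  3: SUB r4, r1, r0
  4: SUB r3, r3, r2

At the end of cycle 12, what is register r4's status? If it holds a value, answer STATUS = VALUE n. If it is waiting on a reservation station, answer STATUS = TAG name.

c1: issue ADD r1<-Add1 | r0:2,r1:Add1,r2:5,r3:9,r4:8
c2: issue SUB r0<-Add2 | r0:Add2,r1:Add1,r2:5,r3:9,r4:8
c3: CDB Add1=7; issue MUL r0<-Mul1 | r0:Mul1,r1:7,r2:5,r3:9,r4:8
c4: issue SUB r4<-Add1 | r0:Mul1,r1:7,r2:5,r3:9,r4:Add1
c5: CDB Add2=-1; issue SUB r3<-Add2 | r0:Mul1,r1:7,r2:5,r3:Add2,r4:Add1
c6: - | r0:Mul1,r1:7,r2:5,r3:Add2,r4:Add1
c7: CDB Add2=4 | r0:Mul1,r1:7,r2:5,r3:4,r4:Add1
c8: - | r0:Mul1,r1:7,r2:5,r3:4,r4:Add1
c9: - | r0:Mul1,r1:7,r2:5,r3:4,r4:Add1
c10: CDB Mul1=1 | r0:1,r1:7,r2:5,r3:4,r4:Add1
c11: - | r0:1,r1:7,r2:5,r3:4,r4:Add1
c12: CDB Add1=6 | r0:1,r1:7,r2:5,r3:4,r4:6

STATUS = VALUE 6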